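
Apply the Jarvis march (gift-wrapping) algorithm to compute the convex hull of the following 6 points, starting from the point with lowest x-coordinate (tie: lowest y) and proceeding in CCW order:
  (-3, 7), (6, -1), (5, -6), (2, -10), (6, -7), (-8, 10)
Hull (CCW) = [(-8, 10), (2, -10), (6, -7), (6, -1), (-3, 7)]

Jarvis march: at each step, from the current hull vertex p, select the next vertex q as the point such that every other point lies strictly to the left of (or on) the directed line p → q. (Equivalently: for every other point r, the cross product (q − p) × (r − p) ≥ 0.)
Starting point (lowest x, tie lowest y): (-8, 10). Wrap until returning to start. Resulting hull: (-8, 10), (2, -10), (6, -7), (6, -1), (-3, 7).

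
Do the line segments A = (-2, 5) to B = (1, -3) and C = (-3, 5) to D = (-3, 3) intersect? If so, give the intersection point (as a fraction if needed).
No (intersection of containing lines falls outside at least one segment)

Parametrize and solve: t = -1/3, s = -4/3. At least one of these is outside [0, 1], so the segments do not intersect.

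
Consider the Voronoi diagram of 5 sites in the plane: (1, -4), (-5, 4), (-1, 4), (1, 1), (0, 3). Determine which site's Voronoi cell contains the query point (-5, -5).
Nearest site = (1, -4)

The Voronoi cell of site s contains exactly those query points closer to s than to any other site. Compute squared distances from q = (-5, -5) to each site:
  (1 − -5)² + (-4 − -5)² = 37
  (1 − -5)² + (1 − -5)² = 72
  (-5 − -5)² + (4 − -5)² = 81
  (0 − -5)² + (3 − -5)² = 89
  (-1 − -5)² + (4 − -5)² = 97
Minimum is attained by (1, -4), so q lies in its Voronoi cell.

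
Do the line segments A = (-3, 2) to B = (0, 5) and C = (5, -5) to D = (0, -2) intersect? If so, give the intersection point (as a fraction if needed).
No (intersection of containing lines falls outside at least one segment)

Parametrize and solve: t = -11/24, s = 15/8. At least one of these is outside [0, 1], so the segments do not intersect.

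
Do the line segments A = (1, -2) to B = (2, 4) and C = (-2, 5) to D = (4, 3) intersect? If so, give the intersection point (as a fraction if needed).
Yes; intersection at (37/19, 70/19) (t = 18/19 on AB, s = 25/38 on CD)

Parametrize AB as A + t(B − A) = (1 + 1 t, -2 + 6 t) and CD as C + s(D − C) = (-2 + 6 s, 5 + -2 s). Solve the linear system for (t, s). Determinant = 38 ≠ 0, so a unique intersection of the containing lines exists. Solution: t = 18/19, s = 25/38 — both in [0, 1], so the segments cross. Intersection point: (37/19, 70/19).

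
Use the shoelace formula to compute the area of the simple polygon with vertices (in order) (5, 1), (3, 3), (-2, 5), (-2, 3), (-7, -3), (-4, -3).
Area = 42

Shoelace formula: Area = (1/2) |Σ_i (x_i · y_{i+1} − x_{i+1} · y_i)| (indices mod n). Compute each cross term:
  (5)(3) − (3)(1) = 12
  (3)(5) − (-2)(3) = 21
  (-2)(3) − (-2)(5) = 4
  (-2)(-3) − (-7)(3) = 27
  (-7)(-3) − (-4)(-3) = 9
  (-4)(1) − (5)(-3) = 11
Sum = 84, so (signed) Area = 84/2 = 42, |Area| = 42.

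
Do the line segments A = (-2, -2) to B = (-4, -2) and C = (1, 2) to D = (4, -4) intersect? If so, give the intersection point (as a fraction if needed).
No (intersection of containing lines falls outside at least one segment)

Parametrize and solve: t = -5/2, s = 2/3. At least one of these is outside [0, 1], so the segments do not intersect.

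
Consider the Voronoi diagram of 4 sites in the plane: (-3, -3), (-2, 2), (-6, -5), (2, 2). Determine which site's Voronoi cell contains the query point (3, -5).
Nearest site = (-3, -3)

The Voronoi cell of site s contains exactly those query points closer to s than to any other site. Compute squared distances from q = (3, -5) to each site:
  (-3 − 3)² + (-3 − -5)² = 40
  (2 − 3)² + (2 − -5)² = 50
  (-2 − 3)² + (2 − -5)² = 74
  (-6 − 3)² + (-5 − -5)² = 81
Minimum is attained by (-3, -3), so q lies in its Voronoi cell.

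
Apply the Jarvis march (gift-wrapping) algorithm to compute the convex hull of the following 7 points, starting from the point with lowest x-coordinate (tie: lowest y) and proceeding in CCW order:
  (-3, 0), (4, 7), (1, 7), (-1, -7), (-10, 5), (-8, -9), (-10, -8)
Hull (CCW) = [(-10, -8), (-8, -9), (-1, -7), (4, 7), (1, 7), (-10, 5)]

Jarvis march: at each step, from the current hull vertex p, select the next vertex q as the point such that every other point lies strictly to the left of (or on) the directed line p → q. (Equivalently: for every other point r, the cross product (q − p) × (r − p) ≥ 0.)
Starting point (lowest x, tie lowest y): (-10, -8). Wrap until returning to start. Resulting hull: (-10, -8), (-8, -9), (-1, -7), (4, 7), (1, 7), (-10, 5).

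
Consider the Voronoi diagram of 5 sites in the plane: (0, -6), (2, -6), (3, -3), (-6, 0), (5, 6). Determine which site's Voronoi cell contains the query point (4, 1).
Nearest site = (3, -3)

The Voronoi cell of site s contains exactly those query points closer to s than to any other site. Compute squared distances from q = (4, 1) to each site:
  (3 − 4)² + (-3 − 1)² = 17
  (5 − 4)² + (6 − 1)² = 26
  (2 − 4)² + (-6 − 1)² = 53
  (0 − 4)² + (-6 − 1)² = 65
  (-6 − 4)² + (0 − 1)² = 101
Minimum is attained by (3, -3), so q lies in its Voronoi cell.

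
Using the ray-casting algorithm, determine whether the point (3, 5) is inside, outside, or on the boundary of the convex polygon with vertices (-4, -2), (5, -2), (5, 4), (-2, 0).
The point (3, 5) lies strictly outside the polygon

Cast a horizontal ray to the right from the query point and count how many polygon edges it crosses (each edge strictly once or zero times, handled with the usual half-open convention). 
Parity of crossings → even ⇒ outside.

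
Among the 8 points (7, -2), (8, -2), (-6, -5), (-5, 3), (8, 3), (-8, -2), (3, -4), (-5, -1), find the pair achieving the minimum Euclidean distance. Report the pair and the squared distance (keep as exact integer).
Pair = ((7, -2), (8, -2)); squared distance = 1

Compute all C(8, 2) = 28 pairwise squared distances (x_i − x_j)² + (y_i − y_j)². The minimum is 1, attained by the pair ((7, -2), (8, -2)).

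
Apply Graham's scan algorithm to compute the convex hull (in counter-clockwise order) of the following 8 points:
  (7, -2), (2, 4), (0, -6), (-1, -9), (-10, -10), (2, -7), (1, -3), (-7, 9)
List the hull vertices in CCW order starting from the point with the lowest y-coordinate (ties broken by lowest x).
Hull (CCW) = [(-10, -10), (-1, -9), (2, -7), (7, -2), (2, 4), (-7, 9)]

Graham scan procedure:
  1. Find the pivot p₀ = point with lowest y (tie → lowest x): (-10, -10).
  2. Sort the remaining points by polar angle around p₀.
  3. Walk through sorted points, maintaining a stack; pop the top while the last three entries make a non-left turn (cross product ≤ 0).
  4. Final stack is the convex hull in CCW order: (-10, -10), (-1, -9), (2, -7), (7, -2), (2, 4), (-7, 9).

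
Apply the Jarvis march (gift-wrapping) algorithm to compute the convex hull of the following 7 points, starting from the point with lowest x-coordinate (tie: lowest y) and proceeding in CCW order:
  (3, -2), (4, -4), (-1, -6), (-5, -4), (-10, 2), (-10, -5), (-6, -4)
Hull (CCW) = [(-10, -5), (-1, -6), (4, -4), (3, -2), (-10, 2)]

Jarvis march: at each step, from the current hull vertex p, select the next vertex q as the point such that every other point lies strictly to the left of (or on) the directed line p → q. (Equivalently: for every other point r, the cross product (q − p) × (r − p) ≥ 0.)
Starting point (lowest x, tie lowest y): (-10, -5). Wrap until returning to start. Resulting hull: (-10, -5), (-1, -6), (4, -4), (3, -2), (-10, 2).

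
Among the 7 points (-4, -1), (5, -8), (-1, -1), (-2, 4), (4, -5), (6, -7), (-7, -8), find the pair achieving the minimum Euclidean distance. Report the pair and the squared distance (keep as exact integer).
Pair = ((5, -8), (6, -7)); squared distance = 2

Compute all C(7, 2) = 21 pairwise squared distances (x_i − x_j)² + (y_i − y_j)². The minimum is 2, attained by the pair ((5, -8), (6, -7)).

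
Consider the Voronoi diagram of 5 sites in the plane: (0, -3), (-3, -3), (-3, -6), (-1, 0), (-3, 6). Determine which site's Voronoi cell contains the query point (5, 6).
Nearest site = (-3, 6)

The Voronoi cell of site s contains exactly those query points closer to s than to any other site. Compute squared distances from q = (5, 6) to each site:
  (-3 − 5)² + (6 − 6)² = 64
  (-1 − 5)² + (0 − 6)² = 72
  (0 − 5)² + (-3 − 6)² = 106
  (-3 − 5)² + (-3 − 6)² = 145
  (-3 − 5)² + (-6 − 6)² = 208
Minimum is attained by (-3, 6), so q lies in its Voronoi cell.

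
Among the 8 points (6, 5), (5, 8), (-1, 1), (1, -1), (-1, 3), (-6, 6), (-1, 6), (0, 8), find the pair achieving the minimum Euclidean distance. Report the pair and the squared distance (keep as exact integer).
Pair = ((-1, 1), (-1, 3)); squared distance = 4

Compute all C(8, 2) = 28 pairwise squared distances (x_i − x_j)² + (y_i − y_j)². The minimum is 4, attained by the pair ((-1, 1), (-1, 3)).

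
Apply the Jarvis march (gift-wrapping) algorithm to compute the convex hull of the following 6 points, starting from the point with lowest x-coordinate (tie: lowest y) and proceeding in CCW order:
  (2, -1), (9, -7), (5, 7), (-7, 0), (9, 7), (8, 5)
Hull (CCW) = [(-7, 0), (9, -7), (9, 7), (5, 7)]

Jarvis march: at each step, from the current hull vertex p, select the next vertex q as the point such that every other point lies strictly to the left of (or on) the directed line p → q. (Equivalently: for every other point r, the cross product (q − p) × (r − p) ≥ 0.)
Starting point (lowest x, tie lowest y): (-7, 0). Wrap until returning to start. Resulting hull: (-7, 0), (9, -7), (9, 7), (5, 7).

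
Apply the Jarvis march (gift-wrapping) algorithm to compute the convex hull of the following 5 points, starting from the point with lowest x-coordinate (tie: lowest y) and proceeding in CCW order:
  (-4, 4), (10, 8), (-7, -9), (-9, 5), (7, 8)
Hull (CCW) = [(-9, 5), (-7, -9), (10, 8), (7, 8)]

Jarvis march: at each step, from the current hull vertex p, select the next vertex q as the point such that every other point lies strictly to the left of (or on) the directed line p → q. (Equivalently: for every other point r, the cross product (q − p) × (r − p) ≥ 0.)
Starting point (lowest x, tie lowest y): (-9, 5). Wrap until returning to start. Resulting hull: (-9, 5), (-7, -9), (10, 8), (7, 8).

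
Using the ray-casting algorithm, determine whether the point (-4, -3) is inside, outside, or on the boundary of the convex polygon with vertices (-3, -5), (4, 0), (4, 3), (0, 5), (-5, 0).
The point (-4, -3) lies strictly outside the polygon

Cast a horizontal ray to the right from the query point and count how many polygon edges it crosses (each edge strictly once or zero times, handled with the usual half-open convention). 
Parity of crossings → even ⇒ outside.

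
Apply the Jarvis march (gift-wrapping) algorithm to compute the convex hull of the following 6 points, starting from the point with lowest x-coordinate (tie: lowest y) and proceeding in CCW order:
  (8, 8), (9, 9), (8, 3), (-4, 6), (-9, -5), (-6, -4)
Hull (CCW) = [(-9, -5), (-6, -4), (8, 3), (9, 9), (-4, 6)]

Jarvis march: at each step, from the current hull vertex p, select the next vertex q as the point such that every other point lies strictly to the left of (or on) the directed line p → q. (Equivalently: for every other point r, the cross product (q − p) × (r − p) ≥ 0.)
Starting point (lowest x, tie lowest y): (-9, -5). Wrap until returning to start. Resulting hull: (-9, -5), (-6, -4), (8, 3), (9, 9), (-4, 6).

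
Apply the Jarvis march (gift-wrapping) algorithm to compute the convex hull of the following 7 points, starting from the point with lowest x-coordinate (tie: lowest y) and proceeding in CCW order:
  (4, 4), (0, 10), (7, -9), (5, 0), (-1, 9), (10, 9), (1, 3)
Hull (CCW) = [(-1, 9), (1, 3), (7, -9), (10, 9), (0, 10)]

Jarvis march: at each step, from the current hull vertex p, select the next vertex q as the point such that every other point lies strictly to the left of (or on) the directed line p → q. (Equivalently: for every other point r, the cross product (q − p) × (r − p) ≥ 0.)
Starting point (lowest x, tie lowest y): (-1, 9). Wrap until returning to start. Resulting hull: (-1, 9), (1, 3), (7, -9), (10, 9), (0, 10).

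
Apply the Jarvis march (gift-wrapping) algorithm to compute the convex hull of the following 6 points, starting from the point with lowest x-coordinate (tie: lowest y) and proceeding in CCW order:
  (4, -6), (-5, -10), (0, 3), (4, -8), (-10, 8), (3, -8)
Hull (CCW) = [(-10, 8), (-5, -10), (4, -8), (4, -6), (0, 3)]

Jarvis march: at each step, from the current hull vertex p, select the next vertex q as the point such that every other point lies strictly to the left of (or on) the directed line p → q. (Equivalently: for every other point r, the cross product (q − p) × (r − p) ≥ 0.)
Starting point (lowest x, tie lowest y): (-10, 8). Wrap until returning to start. Resulting hull: (-10, 8), (-5, -10), (4, -8), (4, -6), (0, 3).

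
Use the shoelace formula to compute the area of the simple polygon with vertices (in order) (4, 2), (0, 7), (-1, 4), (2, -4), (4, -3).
Area = 61/2

Shoelace formula: Area = (1/2) |Σ_i (x_i · y_{i+1} − x_{i+1} · y_i)| (indices mod n). Compute each cross term:
  (4)(7) − (0)(2) = 28
  (0)(4) − (-1)(7) = 7
  (-1)(-4) − (2)(4) = -4
  (2)(-3) − (4)(-4) = 10
  (4)(2) − (4)(-3) = 20
Sum = 61, so (signed) Area = 61/2 = 61/2, |Area| = 61/2.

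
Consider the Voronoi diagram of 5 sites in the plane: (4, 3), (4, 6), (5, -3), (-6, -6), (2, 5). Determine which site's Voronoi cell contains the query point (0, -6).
Nearest site = (5, -3)

The Voronoi cell of site s contains exactly those query points closer to s than to any other site. Compute squared distances from q = (0, -6) to each site:
  (5 − 0)² + (-3 − -6)² = 34
  (-6 − 0)² + (-6 − -6)² = 36
  (4 − 0)² + (3 − -6)² = 97
  (2 − 0)² + (5 − -6)² = 125
  (4 − 0)² + (6 − -6)² = 160
Minimum is attained by (5, -3), so q lies in its Voronoi cell.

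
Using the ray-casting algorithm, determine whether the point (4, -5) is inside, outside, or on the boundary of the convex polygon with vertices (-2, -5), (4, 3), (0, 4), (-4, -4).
The point (4, -5) lies strictly outside the polygon

Cast a horizontal ray to the right from the query point and count how many polygon edges it crosses (each edge strictly once or zero times, handled with the usual half-open convention). 
Parity of crossings → even ⇒ outside.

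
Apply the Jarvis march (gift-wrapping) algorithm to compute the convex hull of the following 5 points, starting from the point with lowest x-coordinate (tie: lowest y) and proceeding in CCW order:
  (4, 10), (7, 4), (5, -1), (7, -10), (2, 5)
Hull (CCW) = [(2, 5), (7, -10), (7, 4), (4, 10)]

Jarvis march: at each step, from the current hull vertex p, select the next vertex q as the point such that every other point lies strictly to the left of (or on) the directed line p → q. (Equivalently: for every other point r, the cross product (q − p) × (r − p) ≥ 0.)
Starting point (lowest x, tie lowest y): (2, 5). Wrap until returning to start. Resulting hull: (2, 5), (7, -10), (7, 4), (4, 10).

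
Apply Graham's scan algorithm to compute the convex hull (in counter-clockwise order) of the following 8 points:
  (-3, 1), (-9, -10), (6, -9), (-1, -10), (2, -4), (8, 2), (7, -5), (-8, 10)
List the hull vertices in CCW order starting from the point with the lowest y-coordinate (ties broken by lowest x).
Hull (CCW) = [(-9, -10), (-1, -10), (6, -9), (7, -5), (8, 2), (-8, 10)]

Graham scan procedure:
  1. Find the pivot p₀ = point with lowest y (tie → lowest x): (-9, -10).
  2. Sort the remaining points by polar angle around p₀.
  3. Walk through sorted points, maintaining a stack; pop the top while the last three entries make a non-left turn (cross product ≤ 0).
  4. Final stack is the convex hull in CCW order: (-9, -10), (-1, -10), (6, -9), (7, -5), (8, 2), (-8, 10).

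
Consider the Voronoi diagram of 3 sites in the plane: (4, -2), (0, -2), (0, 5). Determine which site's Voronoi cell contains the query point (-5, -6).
Nearest site = (0, -2)

The Voronoi cell of site s contains exactly those query points closer to s than to any other site. Compute squared distances from q = (-5, -6) to each site:
  (0 − -5)² + (-2 − -6)² = 41
  (4 − -5)² + (-2 − -6)² = 97
  (0 − -5)² + (5 − -6)² = 146
Minimum is attained by (0, -2), so q lies in its Voronoi cell.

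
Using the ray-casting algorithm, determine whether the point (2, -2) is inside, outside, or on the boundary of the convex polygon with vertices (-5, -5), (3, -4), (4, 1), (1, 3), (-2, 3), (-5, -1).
The point (2, -2) lies strictly inside the polygon

Cast a horizontal ray to the right from the query point and count how many polygon edges it crosses (each edge strictly once or zero times, handled with the usual half-open convention). 
Parity of crossings → odd ⇒ inside.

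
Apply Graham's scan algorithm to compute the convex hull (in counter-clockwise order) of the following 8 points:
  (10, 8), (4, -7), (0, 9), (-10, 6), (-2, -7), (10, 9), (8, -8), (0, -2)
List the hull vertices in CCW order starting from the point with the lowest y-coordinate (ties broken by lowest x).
Hull (CCW) = [(8, -8), (10, 8), (10, 9), (0, 9), (-10, 6), (-2, -7)]

Graham scan procedure:
  1. Find the pivot p₀ = point with lowest y (tie → lowest x): (8, -8).
  2. Sort the remaining points by polar angle around p₀.
  3. Walk through sorted points, maintaining a stack; pop the top while the last three entries make a non-left turn (cross product ≤ 0).
  4. Final stack is the convex hull in CCW order: (8, -8), (10, 8), (10, 9), (0, 9), (-10, 6), (-2, -7).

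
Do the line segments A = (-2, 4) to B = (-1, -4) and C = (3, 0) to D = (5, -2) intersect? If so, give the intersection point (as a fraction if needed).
No (intersection of containing lines falls outside at least one segment)

Parametrize and solve: t = -1/7, s = -18/7. At least one of these is outside [0, 1], so the segments do not intersect.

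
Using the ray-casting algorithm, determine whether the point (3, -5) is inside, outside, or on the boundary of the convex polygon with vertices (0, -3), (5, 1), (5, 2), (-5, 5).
The point (3, -5) lies strictly outside the polygon

Cast a horizontal ray to the right from the query point and count how many polygon edges it crosses (each edge strictly once or zero times, handled with the usual half-open convention). 
Parity of crossings → even ⇒ outside.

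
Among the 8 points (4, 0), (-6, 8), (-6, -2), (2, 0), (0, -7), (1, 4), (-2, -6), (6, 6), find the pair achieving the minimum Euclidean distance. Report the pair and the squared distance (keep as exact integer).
Pair = ((4, 0), (2, 0)); squared distance = 4

Compute all C(8, 2) = 28 pairwise squared distances (x_i − x_j)² + (y_i − y_j)². The minimum is 4, attained by the pair ((4, 0), (2, 0)).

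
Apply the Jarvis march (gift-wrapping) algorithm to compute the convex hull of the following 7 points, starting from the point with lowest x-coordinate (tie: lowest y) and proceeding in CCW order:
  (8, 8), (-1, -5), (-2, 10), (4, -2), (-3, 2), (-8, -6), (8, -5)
Hull (CCW) = [(-8, -6), (8, -5), (8, 8), (-2, 10)]

Jarvis march: at each step, from the current hull vertex p, select the next vertex q as the point such that every other point lies strictly to the left of (or on) the directed line p → q. (Equivalently: for every other point r, the cross product (q − p) × (r − p) ≥ 0.)
Starting point (lowest x, tie lowest y): (-8, -6). Wrap until returning to start. Resulting hull: (-8, -6), (8, -5), (8, 8), (-2, 10).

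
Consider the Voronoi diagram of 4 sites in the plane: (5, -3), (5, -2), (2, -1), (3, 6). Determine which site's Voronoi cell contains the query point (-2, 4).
Nearest site = (3, 6)

The Voronoi cell of site s contains exactly those query points closer to s than to any other site. Compute squared distances from q = (-2, 4) to each site:
  (3 − -2)² + (6 − 4)² = 29
  (2 − -2)² + (-1 − 4)² = 41
  (5 − -2)² + (-2 − 4)² = 85
  (5 − -2)² + (-3 − 4)² = 98
Minimum is attained by (3, 6), so q lies in its Voronoi cell.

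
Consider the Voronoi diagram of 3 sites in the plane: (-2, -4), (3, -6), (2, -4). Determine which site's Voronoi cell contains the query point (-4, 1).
Nearest site = (-2, -4)

The Voronoi cell of site s contains exactly those query points closer to s than to any other site. Compute squared distances from q = (-4, 1) to each site:
  (-2 − -4)² + (-4 − 1)² = 29
  (2 − -4)² + (-4 − 1)² = 61
  (3 − -4)² + (-6 − 1)² = 98
Minimum is attained by (-2, -4), so q lies in its Voronoi cell.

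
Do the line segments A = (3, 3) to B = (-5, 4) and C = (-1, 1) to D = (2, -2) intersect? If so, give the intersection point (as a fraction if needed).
No (intersection of containing lines falls outside at least one segment)

Parametrize and solve: t = 6/7, s = -20/21. At least one of these is outside [0, 1], so the segments do not intersect.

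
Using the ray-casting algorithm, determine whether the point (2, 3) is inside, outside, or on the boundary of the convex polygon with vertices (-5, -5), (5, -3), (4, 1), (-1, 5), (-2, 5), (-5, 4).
The point (2, 3) lies strictly outside the polygon

Cast a horizontal ray to the right from the query point and count how many polygon edges it crosses (each edge strictly once or zero times, handled with the usual half-open convention). 
Parity of crossings → even ⇒ outside.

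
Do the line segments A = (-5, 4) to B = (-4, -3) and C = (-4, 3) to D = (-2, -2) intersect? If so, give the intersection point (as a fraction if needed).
No (intersection of containing lines falls outside at least one segment)

Parametrize and solve: t = -1/3, s = -2/3. At least one of these is outside [0, 1], so the segments do not intersect.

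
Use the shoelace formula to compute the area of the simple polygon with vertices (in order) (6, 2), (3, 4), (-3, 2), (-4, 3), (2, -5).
Area = 83/2

Shoelace formula: Area = (1/2) |Σ_i (x_i · y_{i+1} − x_{i+1} · y_i)| (indices mod n). Compute each cross term:
  (6)(4) − (3)(2) = 18
  (3)(2) − (-3)(4) = 18
  (-3)(3) − (-4)(2) = -1
  (-4)(-5) − (2)(3) = 14
  (2)(2) − (6)(-5) = 34
Sum = 83, so (signed) Area = 83/2 = 83/2, |Area| = 83/2.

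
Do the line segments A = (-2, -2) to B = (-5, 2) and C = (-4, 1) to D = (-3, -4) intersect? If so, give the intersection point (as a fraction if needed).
Yes; intersection at (-43/11, 6/11) (t = 7/11 on AB, s = 1/11 on CD)

Parametrize AB as A + t(B − A) = (-2 + -3 t, -2 + 4 t) and CD as C + s(D − C) = (-4 + 1 s, 1 + -5 s). Solve the linear system for (t, s). Determinant = -11 ≠ 0, so a unique intersection of the containing lines exists. Solution: t = 7/11, s = 1/11 — both in [0, 1], so the segments cross. Intersection point: (-43/11, 6/11).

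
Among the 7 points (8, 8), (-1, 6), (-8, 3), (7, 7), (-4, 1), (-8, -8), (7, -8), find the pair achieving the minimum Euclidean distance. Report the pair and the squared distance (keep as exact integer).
Pair = ((8, 8), (7, 7)); squared distance = 2

Compute all C(7, 2) = 21 pairwise squared distances (x_i − x_j)² + (y_i − y_j)². The minimum is 2, attained by the pair ((8, 8), (7, 7)).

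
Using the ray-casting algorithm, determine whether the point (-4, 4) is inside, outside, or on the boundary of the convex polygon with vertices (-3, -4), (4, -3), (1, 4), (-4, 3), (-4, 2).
The point (-4, 4) lies strictly outside the polygon

Cast a horizontal ray to the right from the query point and count how many polygon edges it crosses (each edge strictly once or zero times, handled with the usual half-open convention). 
Parity of crossings → even ⇒ outside.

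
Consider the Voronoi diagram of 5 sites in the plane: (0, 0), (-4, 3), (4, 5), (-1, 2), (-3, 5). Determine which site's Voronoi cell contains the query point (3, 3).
Nearest site = (4, 5)

The Voronoi cell of site s contains exactly those query points closer to s than to any other site. Compute squared distances from q = (3, 3) to each site:
  (4 − 3)² + (5 − 3)² = 5
  (-1 − 3)² + (2 − 3)² = 17
  (0 − 3)² + (0 − 3)² = 18
  (-3 − 3)² + (5 − 3)² = 40
  (-4 − 3)² + (3 − 3)² = 49
Minimum is attained by (4, 5), so q lies in its Voronoi cell.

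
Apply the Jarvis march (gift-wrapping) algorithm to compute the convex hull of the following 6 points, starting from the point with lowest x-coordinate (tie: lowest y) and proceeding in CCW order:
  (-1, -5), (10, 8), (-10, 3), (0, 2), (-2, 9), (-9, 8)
Hull (CCW) = [(-10, 3), (-1, -5), (10, 8), (-2, 9), (-9, 8)]

Jarvis march: at each step, from the current hull vertex p, select the next vertex q as the point such that every other point lies strictly to the left of (or on) the directed line p → q. (Equivalently: for every other point r, the cross product (q − p) × (r − p) ≥ 0.)
Starting point (lowest x, tie lowest y): (-10, 3). Wrap until returning to start. Resulting hull: (-10, 3), (-1, -5), (10, 8), (-2, 9), (-9, 8).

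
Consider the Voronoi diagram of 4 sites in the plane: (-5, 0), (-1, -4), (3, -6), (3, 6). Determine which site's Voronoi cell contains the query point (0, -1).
Nearest site = (-1, -4)

The Voronoi cell of site s contains exactly those query points closer to s than to any other site. Compute squared distances from q = (0, -1) to each site:
  (-1 − 0)² + (-4 − -1)² = 10
  (-5 − 0)² + (0 − -1)² = 26
  (3 − 0)² + (-6 − -1)² = 34
  (3 − 0)² + (6 − -1)² = 58
Minimum is attained by (-1, -4), so q lies in its Voronoi cell.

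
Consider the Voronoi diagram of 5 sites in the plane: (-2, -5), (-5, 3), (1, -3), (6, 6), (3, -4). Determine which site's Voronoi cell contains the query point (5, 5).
Nearest site = (6, 6)

The Voronoi cell of site s contains exactly those query points closer to s than to any other site. Compute squared distances from q = (5, 5) to each site:
  (6 − 5)² + (6 − 5)² = 2
  (1 − 5)² + (-3 − 5)² = 80
  (3 − 5)² + (-4 − 5)² = 85
  (-5 − 5)² + (3 − 5)² = 104
  (-2 − 5)² + (-5 − 5)² = 149
Minimum is attained by (6, 6), so q lies in its Voronoi cell.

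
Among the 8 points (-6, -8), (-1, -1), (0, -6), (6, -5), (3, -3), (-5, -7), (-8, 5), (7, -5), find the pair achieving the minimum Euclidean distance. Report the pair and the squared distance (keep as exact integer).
Pair = ((6, -5), (7, -5)); squared distance = 1

Compute all C(8, 2) = 28 pairwise squared distances (x_i − x_j)² + (y_i − y_j)². The minimum is 1, attained by the pair ((6, -5), (7, -5)).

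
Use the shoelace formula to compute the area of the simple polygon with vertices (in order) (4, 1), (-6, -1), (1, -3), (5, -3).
Area = 25

Shoelace formula: Area = (1/2) |Σ_i (x_i · y_{i+1} − x_{i+1} · y_i)| (indices mod n). Compute each cross term:
  (4)(-1) − (-6)(1) = 2
  (-6)(-3) − (1)(-1) = 19
  (1)(-3) − (5)(-3) = 12
  (5)(1) − (4)(-3) = 17
Sum = 50, so (signed) Area = 50/2 = 25, |Area| = 25.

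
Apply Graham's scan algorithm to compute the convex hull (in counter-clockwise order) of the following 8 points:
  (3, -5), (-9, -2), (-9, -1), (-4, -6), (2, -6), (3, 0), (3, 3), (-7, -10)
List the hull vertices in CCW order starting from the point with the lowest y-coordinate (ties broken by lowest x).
Hull (CCW) = [(-7, -10), (2, -6), (3, -5), (3, 3), (-9, -1), (-9, -2)]

Graham scan procedure:
  1. Find the pivot p₀ = point with lowest y (tie → lowest x): (-7, -10).
  2. Sort the remaining points by polar angle around p₀.
  3. Walk through sorted points, maintaining a stack; pop the top while the last three entries make a non-left turn (cross product ≤ 0).
  4. Final stack is the convex hull in CCW order: (-7, -10), (2, -6), (3, -5), (3, 3), (-9, -1), (-9, -2).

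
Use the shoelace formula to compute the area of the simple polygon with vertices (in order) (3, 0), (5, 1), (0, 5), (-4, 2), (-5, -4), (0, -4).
Area = 53

Shoelace formula: Area = (1/2) |Σ_i (x_i · y_{i+1} − x_{i+1} · y_i)| (indices mod n). Compute each cross term:
  (3)(1) − (5)(0) = 3
  (5)(5) − (0)(1) = 25
  (0)(2) − (-4)(5) = 20
  (-4)(-4) − (-5)(2) = 26
  (-5)(-4) − (0)(-4) = 20
  (0)(0) − (3)(-4) = 12
Sum = 106, so (signed) Area = 106/2 = 53, |Area| = 53.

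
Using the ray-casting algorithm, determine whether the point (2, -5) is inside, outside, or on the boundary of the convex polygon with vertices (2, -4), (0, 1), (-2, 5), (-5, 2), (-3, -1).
The point (2, -5) lies strictly outside the polygon

Cast a horizontal ray to the right from the query point and count how many polygon edges it crosses (each edge strictly once or zero times, handled with the usual half-open convention). 
Parity of crossings → even ⇒ outside.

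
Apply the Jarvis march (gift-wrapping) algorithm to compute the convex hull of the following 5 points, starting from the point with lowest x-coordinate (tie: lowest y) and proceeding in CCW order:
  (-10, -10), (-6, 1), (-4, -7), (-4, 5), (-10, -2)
Hull (CCW) = [(-10, -10), (-4, -7), (-4, 5), (-10, -2)]

Jarvis march: at each step, from the current hull vertex p, select the next vertex q as the point such that every other point lies strictly to the left of (or on) the directed line p → q. (Equivalently: for every other point r, the cross product (q − p) × (r − p) ≥ 0.)
Starting point (lowest x, tie lowest y): (-10, -10). Wrap until returning to start. Resulting hull: (-10, -10), (-4, -7), (-4, 5), (-10, -2).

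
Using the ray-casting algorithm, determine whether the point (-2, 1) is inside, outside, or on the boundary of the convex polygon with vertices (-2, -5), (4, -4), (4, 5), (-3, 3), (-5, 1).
The point (-2, 1) lies strictly inside the polygon

Cast a horizontal ray to the right from the query point and count how many polygon edges it crosses (each edge strictly once or zero times, handled with the usual half-open convention). 
Parity of crossings → odd ⇒ inside.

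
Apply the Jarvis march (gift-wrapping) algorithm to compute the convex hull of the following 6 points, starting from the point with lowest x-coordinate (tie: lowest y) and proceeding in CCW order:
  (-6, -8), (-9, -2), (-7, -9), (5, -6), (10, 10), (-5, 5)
Hull (CCW) = [(-9, -2), (-7, -9), (5, -6), (10, 10), (-5, 5)]

Jarvis march: at each step, from the current hull vertex p, select the next vertex q as the point such that every other point lies strictly to the left of (or on) the directed line p → q. (Equivalently: for every other point r, the cross product (q − p) × (r − p) ≥ 0.)
Starting point (lowest x, tie lowest y): (-9, -2). Wrap until returning to start. Resulting hull: (-9, -2), (-7, -9), (5, -6), (10, 10), (-5, 5).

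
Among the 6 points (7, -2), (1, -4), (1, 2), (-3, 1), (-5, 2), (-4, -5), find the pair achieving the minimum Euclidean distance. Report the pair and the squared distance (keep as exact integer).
Pair = ((-3, 1), (-5, 2)); squared distance = 5

Compute all C(6, 2) = 15 pairwise squared distances (x_i − x_j)² + (y_i − y_j)². The minimum is 5, attained by the pair ((-3, 1), (-5, 2)).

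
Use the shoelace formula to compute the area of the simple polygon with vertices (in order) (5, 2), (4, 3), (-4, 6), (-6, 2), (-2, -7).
Area = 74

Shoelace formula: Area = (1/2) |Σ_i (x_i · y_{i+1} − x_{i+1} · y_i)| (indices mod n). Compute each cross term:
  (5)(3) − (4)(2) = 7
  (4)(6) − (-4)(3) = 36
  (-4)(2) − (-6)(6) = 28
  (-6)(-7) − (-2)(2) = 46
  (-2)(2) − (5)(-7) = 31
Sum = 148, so (signed) Area = 148/2 = 74, |Area| = 74.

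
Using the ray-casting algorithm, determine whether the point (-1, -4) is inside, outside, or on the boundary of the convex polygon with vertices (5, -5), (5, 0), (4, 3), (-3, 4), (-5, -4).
The point (-1, -4) lies strictly inside the polygon

Cast a horizontal ray to the right from the query point and count how many polygon edges it crosses (each edge strictly once or zero times, handled with the usual half-open convention). 
Parity of crossings → odd ⇒ inside.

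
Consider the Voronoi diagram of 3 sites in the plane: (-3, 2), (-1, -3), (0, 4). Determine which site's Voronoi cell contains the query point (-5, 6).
Nearest site = (-3, 2)

The Voronoi cell of site s contains exactly those query points closer to s than to any other site. Compute squared distances from q = (-5, 6) to each site:
  (-3 − -5)² + (2 − 6)² = 20
  (0 − -5)² + (4 − 6)² = 29
  (-1 − -5)² + (-3 − 6)² = 97
Minimum is attained by (-3, 2), so q lies in its Voronoi cell.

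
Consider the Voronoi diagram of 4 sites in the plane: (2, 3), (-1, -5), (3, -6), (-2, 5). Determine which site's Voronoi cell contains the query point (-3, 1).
Nearest site = (-2, 5)

The Voronoi cell of site s contains exactly those query points closer to s than to any other site. Compute squared distances from q = (-3, 1) to each site:
  (-2 − -3)² + (5 − 1)² = 17
  (2 − -3)² + (3 − 1)² = 29
  (-1 − -3)² + (-5 − 1)² = 40
  (3 − -3)² + (-6 − 1)² = 85
Minimum is attained by (-2, 5), so q lies in its Voronoi cell.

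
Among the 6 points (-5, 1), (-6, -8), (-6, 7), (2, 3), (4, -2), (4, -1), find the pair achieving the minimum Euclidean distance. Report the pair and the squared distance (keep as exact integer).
Pair = ((4, -2), (4, -1)); squared distance = 1

Compute all C(6, 2) = 15 pairwise squared distances (x_i − x_j)² + (y_i − y_j)². The minimum is 1, attained by the pair ((4, -2), (4, -1)).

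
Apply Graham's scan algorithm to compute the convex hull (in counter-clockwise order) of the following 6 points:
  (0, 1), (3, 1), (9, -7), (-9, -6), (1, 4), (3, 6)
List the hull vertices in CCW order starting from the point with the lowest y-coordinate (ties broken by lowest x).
Hull (CCW) = [(9, -7), (3, 6), (-9, -6)]

Graham scan procedure:
  1. Find the pivot p₀ = point with lowest y (tie → lowest x): (9, -7).
  2. Sort the remaining points by polar angle around p₀.
  3. Walk through sorted points, maintaining a stack; pop the top while the last three entries make a non-left turn (cross product ≤ 0).
  4. Final stack is the convex hull in CCW order: (9, -7), (3, 6), (-9, -6).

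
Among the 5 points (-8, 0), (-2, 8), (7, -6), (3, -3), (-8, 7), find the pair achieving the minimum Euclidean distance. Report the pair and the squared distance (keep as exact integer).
Pair = ((7, -6), (3, -3)); squared distance = 25

Compute all C(5, 2) = 10 pairwise squared distances (x_i − x_j)² + (y_i − y_j)². The minimum is 25, attained by the pair ((7, -6), (3, -3)).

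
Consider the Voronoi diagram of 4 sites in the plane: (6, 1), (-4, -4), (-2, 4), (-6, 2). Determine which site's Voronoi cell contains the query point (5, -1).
Nearest site = (6, 1)

The Voronoi cell of site s contains exactly those query points closer to s than to any other site. Compute squared distances from q = (5, -1) to each site:
  (6 − 5)² + (1 − -1)² = 5
  (-2 − 5)² + (4 − -1)² = 74
  (-4 − 5)² + (-4 − -1)² = 90
  (-6 − 5)² + (2 − -1)² = 130
Minimum is attained by (6, 1), so q lies in its Voronoi cell.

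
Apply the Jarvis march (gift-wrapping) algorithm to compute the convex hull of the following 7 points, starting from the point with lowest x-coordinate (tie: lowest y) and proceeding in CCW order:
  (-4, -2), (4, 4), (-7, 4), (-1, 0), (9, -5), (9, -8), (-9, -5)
Hull (CCW) = [(-9, -5), (9, -8), (9, -5), (4, 4), (-7, 4)]

Jarvis march: at each step, from the current hull vertex p, select the next vertex q as the point such that every other point lies strictly to the left of (or on) the directed line p → q. (Equivalently: for every other point r, the cross product (q − p) × (r − p) ≥ 0.)
Starting point (lowest x, tie lowest y): (-9, -5). Wrap until returning to start. Resulting hull: (-9, -5), (9, -8), (9, -5), (4, 4), (-7, 4).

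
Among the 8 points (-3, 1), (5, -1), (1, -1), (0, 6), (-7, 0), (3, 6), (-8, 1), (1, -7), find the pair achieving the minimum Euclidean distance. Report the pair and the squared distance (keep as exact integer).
Pair = ((-7, 0), (-8, 1)); squared distance = 2

Compute all C(8, 2) = 28 pairwise squared distances (x_i − x_j)² + (y_i − y_j)². The minimum is 2, attained by the pair ((-7, 0), (-8, 1)).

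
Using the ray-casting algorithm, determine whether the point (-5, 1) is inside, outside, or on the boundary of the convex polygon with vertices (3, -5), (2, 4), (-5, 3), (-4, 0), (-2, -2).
The point (-5, 1) lies strictly outside the polygon

Cast a horizontal ray to the right from the query point and count how many polygon edges it crosses (each edge strictly once or zero times, handled with the usual half-open convention). 
Parity of crossings → even ⇒ outside.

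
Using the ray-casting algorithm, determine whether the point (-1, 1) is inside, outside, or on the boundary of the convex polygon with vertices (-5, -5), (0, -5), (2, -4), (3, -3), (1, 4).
The point (-1, 1) lies on the polygon boundary

Boundary check: the query satisfies the collinearity and bounding-box conditions for some polygon edge, so it lies exactly on the boundary.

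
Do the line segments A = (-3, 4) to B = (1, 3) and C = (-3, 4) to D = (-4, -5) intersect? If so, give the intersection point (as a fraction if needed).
Yes; intersection at (-3, 4) (t = 0 on AB, s = 0 on CD)

Parametrize AB as A + t(B − A) = (-3 + 4 t, 4 + -1 t) and CD as C + s(D − C) = (-3 + -1 s, 4 + -9 s). Solve the linear system for (t, s). Determinant = 37 ≠ 0, so a unique intersection of the containing lines exists. Solution: t = 0, s = 0 — both in [0, 1], so the segments cross. Intersection point: (-3, 4).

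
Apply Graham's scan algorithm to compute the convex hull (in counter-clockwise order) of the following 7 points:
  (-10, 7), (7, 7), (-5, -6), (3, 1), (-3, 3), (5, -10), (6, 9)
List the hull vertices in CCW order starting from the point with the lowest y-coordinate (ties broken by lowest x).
Hull (CCW) = [(5, -10), (7, 7), (6, 9), (-10, 7), (-5, -6)]

Graham scan procedure:
  1. Find the pivot p₀ = point with lowest y (tie → lowest x): (5, -10).
  2. Sort the remaining points by polar angle around p₀.
  3. Walk through sorted points, maintaining a stack; pop the top while the last three entries make a non-left turn (cross product ≤ 0).
  4. Final stack is the convex hull in CCW order: (5, -10), (7, 7), (6, 9), (-10, 7), (-5, -6).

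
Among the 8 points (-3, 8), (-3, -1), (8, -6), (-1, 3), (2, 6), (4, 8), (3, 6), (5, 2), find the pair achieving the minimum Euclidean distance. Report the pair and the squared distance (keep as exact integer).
Pair = ((2, 6), (3, 6)); squared distance = 1

Compute all C(8, 2) = 28 pairwise squared distances (x_i − x_j)² + (y_i − y_j)². The minimum is 1, attained by the pair ((2, 6), (3, 6)).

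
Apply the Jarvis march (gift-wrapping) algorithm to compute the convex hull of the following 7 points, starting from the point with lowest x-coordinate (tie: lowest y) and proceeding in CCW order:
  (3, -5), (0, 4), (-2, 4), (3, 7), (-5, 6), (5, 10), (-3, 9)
Hull (CCW) = [(-5, 6), (3, -5), (5, 10), (-3, 9)]

Jarvis march: at each step, from the current hull vertex p, select the next vertex q as the point such that every other point lies strictly to the left of (or on) the directed line p → q. (Equivalently: for every other point r, the cross product (q − p) × (r − p) ≥ 0.)
Starting point (lowest x, tie lowest y): (-5, 6). Wrap until returning to start. Resulting hull: (-5, 6), (3, -5), (5, 10), (-3, 9).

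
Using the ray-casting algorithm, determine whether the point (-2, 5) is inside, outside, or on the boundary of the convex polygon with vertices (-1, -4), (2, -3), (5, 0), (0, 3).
The point (-2, 5) lies strictly outside the polygon

Cast a horizontal ray to the right from the query point and count how many polygon edges it crosses (each edge strictly once or zero times, handled with the usual half-open convention). 
Parity of crossings → even ⇒ outside.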